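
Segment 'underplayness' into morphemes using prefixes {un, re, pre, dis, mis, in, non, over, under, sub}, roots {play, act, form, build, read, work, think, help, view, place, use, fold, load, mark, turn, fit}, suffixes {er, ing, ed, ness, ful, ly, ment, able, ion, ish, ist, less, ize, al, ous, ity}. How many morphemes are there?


Segmenting 'underplayness' against the inventory:
  'under' -> prefix (morpheme 1)
  'play' -> root (morpheme 2)
  'ness' -> suffix (morpheme 3)
Total morphemes: 3

3


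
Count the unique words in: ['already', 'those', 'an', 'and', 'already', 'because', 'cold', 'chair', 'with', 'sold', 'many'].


Listing all tokens and tracking unique types:
  Token 1: 'already' -> NEW (unique so far: 1)
  Token 2: 'those' -> NEW (unique so far: 2)
  Token 3: 'an' -> NEW (unique so far: 3)
  Token 4: 'and' -> NEW (unique so far: 4)
  Token 5: 'already' -> duplicate (unique so far: 4)
  Token 6: 'because' -> NEW (unique so far: 5)
  Token 7: 'cold' -> NEW (unique so far: 6)
  Token 8: 'chair' -> NEW (unique so far: 7)
  Token 9: 'with' -> NEW (unique so far: 8)
  Token 10: 'sold' -> NEW (unique so far: 9)
  Token 11: 'many' -> NEW (unique so far: 10)
Unique types: ('already', 'an', 'and', 'because', 'chair', 'cold', 'many', 'sold', 'those', 'with')
Vocabulary size: 10

10


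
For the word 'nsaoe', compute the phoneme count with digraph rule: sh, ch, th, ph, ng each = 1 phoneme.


Parsing 'nsaoe' greedily, digraphs first:
  'n' -> consonant phoneme (phonemes so far: 1)
  's' -> consonant phoneme (phonemes so far: 2)
  'a' -> vowel phoneme (phonemes so far: 3)
  'o' -> vowel phoneme (phonemes so far: 4)
  'e' -> vowel phoneme (phonemes so far: 5)
Total phonemes: 5

5


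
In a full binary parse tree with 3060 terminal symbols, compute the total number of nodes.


Leaf nodes (terminals): 3060
Internal nodes = n - 1 = 3060 - 1 = 3059
Total = leaves + internal = 3060 + 3059 = 6119

6119


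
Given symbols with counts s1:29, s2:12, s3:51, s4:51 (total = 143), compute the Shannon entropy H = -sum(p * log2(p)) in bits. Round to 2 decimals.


Computing entropy H = -sum(p_i * log2(p_i)):
  s1: p = 29/143 = 0.2028, -p*log2(p) = 0.4668
  s2: p = 12/143 = 0.0839, -p*log2(p) = 0.3000
  s3: p = 51/143 = 0.3566, -p*log2(p) = 0.5305
  s4: p = 51/143 = 0.3566, -p*log2(p) = 0.5305
H = sum of terms = 1.8278
Rounded to 2 decimals: 1.83

1.83


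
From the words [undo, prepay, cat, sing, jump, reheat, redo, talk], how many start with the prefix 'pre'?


Checking each word for prefix 'pre':
  'undo' -> no (count: 0)
  'prepay' -> YES, starts with 'pre' (count: 1)
  'cat' -> no (count: 1)
  'sing' -> no (count: 1)
  'jump' -> no (count: 1)
  'reheat' -> no (count: 1)
  'redo' -> no (count: 1)
  'talk' -> no (count: 1)
Total with prefix 'pre': 1

1


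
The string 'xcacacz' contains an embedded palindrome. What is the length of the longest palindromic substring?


Scanning 'xcacacz' for palindromic substrings.
Substring at positions 1-5: 'cacac'.
Check: reverse('cacac') = 'cacac' -> palindrome confirmed.
Neighbouring characters ('x' / 'z') break symmetry, so it cannot extend further.
No longer palindromic substring exists; longest length = 5

5


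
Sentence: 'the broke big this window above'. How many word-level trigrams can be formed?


Word trigrams from [6] words:
  Trigram 1: (the broke big)
  Trigram 2: (broke big this)
  Trigram 3: (big this window)
  Trigram 4: (this window above)
Total word trigrams: 6 - 2 = 4

4


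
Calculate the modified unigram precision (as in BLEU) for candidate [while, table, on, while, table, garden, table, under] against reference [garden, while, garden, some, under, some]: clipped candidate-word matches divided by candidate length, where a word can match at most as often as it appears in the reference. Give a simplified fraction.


Reference word counts: {'garden': 2, 'some': 2, 'under': 1, 'while': 1}
Checking each candidate word (with clipping):
  'while' -> in reference (ref count 1, used 1/1) -> match (matches: 1)
  'table' -> not in reference -> no match (matches: 1)
  'on' -> not in reference -> no match (matches: 1)
  'while' -> ref count 1 already used up (1/1) -> clipped, no match (matches: 1)
  'table' -> not in reference -> no match (matches: 1)
  'garden' -> in reference (ref count 2, used 1/2) -> match (matches: 2)
  'table' -> not in reference -> no match (matches: 2)
  'under' -> in reference (ref count 1, used 1/1) -> match (matches: 3)
Clipped matches: 3, Candidate length: 8
Precision = 3/8

3/8


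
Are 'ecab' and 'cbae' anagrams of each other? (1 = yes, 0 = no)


Sort characters of 'ecab': 'abce'
Sort characters of 'cbae': 'abce'
Sorted forms match -> they ARE anagrams
Result: 1

1


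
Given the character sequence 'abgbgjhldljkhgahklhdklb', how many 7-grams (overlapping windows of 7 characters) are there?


String 'abgbgjhldljkhgahklhdklb' has length L = 23.
Number of overlapping n-grams = L - n + 1
Substituting: 23 - 7 + 1 = 17

17


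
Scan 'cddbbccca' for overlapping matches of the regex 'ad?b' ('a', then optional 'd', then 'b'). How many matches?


Pattern: ad?b means 'a', then optional 'd', then 'b'.
Scanning 'cddbbccca' position-by-position:
  Pos 0: window 'cdd' -> no
  Pos 1: window 'ddb' -> no
  Pos 2: window 'dbb' -> no
  Pos 3: window 'bbc' -> no
  Pos 4: window 'bcc' -> no
  Pos 5: window 'ccc' -> no
  Pos 6: window 'cca' -> no
  Pos 7: window 'ca' -> no
  Pos 8: window 'a' -> no
Total matches: 0

0


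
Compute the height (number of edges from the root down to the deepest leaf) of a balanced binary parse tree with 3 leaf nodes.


In a balanced binary tree with n leaves the deepest leaf is ceil(log2(n)) edges below the root.
log2(3) = 1.5850
ceil(1.5850) = 2
height (edges) = 2

2


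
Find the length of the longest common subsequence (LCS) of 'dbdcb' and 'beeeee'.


DP table for LCS of 'dbdcb' and 'beeeee':
       b  e  e  e  e  e
    0  0  0  0  0  0  0
  d 0  0  0  0  0  0  0
  b 0  1  1  1  1  1  1
  d 0  1  1  1  1  1  1
  c 0  1  1  1  1  1  1
  b 0  1  1  1  1  1  1
LCS: 'b'
LCS length = 1

1


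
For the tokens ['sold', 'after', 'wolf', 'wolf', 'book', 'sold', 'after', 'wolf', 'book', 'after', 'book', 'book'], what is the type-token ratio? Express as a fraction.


Tokens: 12
Unique types: ('after', 'book', 'sold', 'wolf') = 4
TTR = 4/12
Simplify: divide both by 4 -> 1/3
TTR = 1/3

1/3


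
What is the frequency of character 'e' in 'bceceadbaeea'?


Scanning 'bceceadbaeea' for 'e':
  Position 2: 'e' -> MATCH (count: 1)
  Position 4: 'e' -> MATCH (count: 2)
  Position 9: 'e' -> MATCH (count: 3)
  Position 10: 'e' -> MATCH (count: 4)
Total occurrences of 'e': 4

4


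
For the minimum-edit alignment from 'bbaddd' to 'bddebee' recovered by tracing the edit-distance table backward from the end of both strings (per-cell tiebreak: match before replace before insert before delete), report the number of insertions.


Edit distance = 6. Backtracking from cell (6, 7) with preference match > replace > insert > delete,
then listing the resulting alignment 'bbaddd' -> 'bddebee' left to right:
  Step 1: keep 'b'
  Step 2: insert 'd' [insertion #1]
  Step 3: replace b->d
  Step 4: replace a->e
  Step 5: replace d->b
  Step 6: replace d->e
  Step 7: replace d->e
Total insertions: 1

1


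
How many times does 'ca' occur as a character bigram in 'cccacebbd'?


Scanning 'cccacebbd' for bigram 'ca':
  Position 0: 'cc' -> no
  Position 1: 'cc' -> no
  Position 2: 'ca' -> MATCH
  Position 3: 'ac' -> no
  Position 4: 'ce' -> no
  Position 5: 'eb' -> no
  Position 6: 'bb' -> no
  Position 7: 'bd' -> no
Total matches: 1

1


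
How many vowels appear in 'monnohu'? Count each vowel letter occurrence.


Scanning each character of 'monnohu':
  Position 1: 'm' -> consonant (running count: 0)
  Position 2: 'o' -> vowel (running count: 1)
  Position 3: 'n' -> consonant (running count: 1)
  Position 4: 'n' -> consonant (running count: 1)
  Position 5: 'o' -> vowel (running count: 2)
  Position 6: 'h' -> consonant (running count: 2)
  Position 7: 'u' -> vowel (running count: 3)
Total vowels: 3

3


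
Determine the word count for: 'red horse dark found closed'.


Counting words by splitting on spaces:
  Word 1: 'red'
  Word 2: 'horse'
  Word 3: 'dark'
  Word 4: 'found'
  Word 5: 'closed'
Total words: 5

5


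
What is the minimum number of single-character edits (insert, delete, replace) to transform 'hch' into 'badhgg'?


Building DP table for s1='hch' (len 3) and s2='badhgg' (len 6):
       b  a  d  h  g  g
    0  1  2  3  4  5  6
  h 1  1  2  3  3  4  5
  c 2  2  2  3  4  4  5
  h 3  3  3  3  3  4  5
Edit distance = dp[3][6] = 5

5


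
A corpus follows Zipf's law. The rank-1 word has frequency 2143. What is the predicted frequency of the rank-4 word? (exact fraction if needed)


Zipf's law: freq(rank) = f1 / rank
f1 = 2143, rank = 4
freq = 2143 / 4
GCD(2143, 4) = 1
Simplified: 2143/4

2143/4


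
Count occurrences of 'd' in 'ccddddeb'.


Scanning 'ccddddeb' for 'd':
  Position 2: 'd' -> MATCH (count: 1)
  Position 3: 'd' -> MATCH (count: 2)
  Position 4: 'd' -> MATCH (count: 3)
  Position 5: 'd' -> MATCH (count: 4)
Total occurrences of 'd': 4

4


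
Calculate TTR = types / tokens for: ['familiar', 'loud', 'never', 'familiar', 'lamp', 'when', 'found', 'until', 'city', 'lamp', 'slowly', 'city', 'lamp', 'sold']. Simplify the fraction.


Tokens: 14
Unique types: ('city', 'familiar', 'found', 'lamp', 'loud', 'never', 'slowly', 'sold', 'until', 'when') = 10
TTR = 10/14
Simplify: divide both by 2 -> 5/7
TTR = 5/7

5/7


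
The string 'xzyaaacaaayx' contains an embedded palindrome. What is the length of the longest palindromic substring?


Scanning 'xzyaaacaaayx' for palindromic substrings.
Substring at positions 2-10: 'yaaacaaay'.
Check: reverse('yaaacaaay') = 'yaaacaaay' -> palindrome confirmed.
Neighbouring characters ('z' / 'x') break symmetry, so it cannot extend further.
No longer palindromic substring exists; longest length = 9

9


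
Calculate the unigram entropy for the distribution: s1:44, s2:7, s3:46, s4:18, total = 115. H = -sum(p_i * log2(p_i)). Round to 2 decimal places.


Computing entropy H = -sum(p_i * log2(p_i)):
  s1: p = 44/115 = 0.3826, -p*log2(p) = 0.5303
  s2: p = 7/115 = 0.0609, -p*log2(p) = 0.2458
  s3: p = 46/115 = 0.4000, -p*log2(p) = 0.5288
  s4: p = 18/115 = 0.1565, -p*log2(p) = 0.4188
H = sum of terms = 1.7237
Rounded to 2 decimals: 1.72

1.72


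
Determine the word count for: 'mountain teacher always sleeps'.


Counting words by splitting on spaces:
  Word 1: 'mountain'
  Word 2: 'teacher'
  Word 3: 'always'
  Word 4: 'sleeps'
Total words: 4

4


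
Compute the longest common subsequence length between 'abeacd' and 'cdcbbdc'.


DP table for LCS of 'abeacd' and 'cdcbbdc':
       c  d  c  b  b  d  c
    0  0  0  0  0  0  0  0
  a 0  0  0  0  0  0  0  0
  b 0  0  0  0  1  1  1  1
  e 0  0  0  0  1  1  1  1
  a 0  0  0  0  1  1  1  1
  c 0  1  1  1  1  1  1  2
  d 0  1  2  2  2  2  2  2
LCS: 'bc'
LCS length = 2

2


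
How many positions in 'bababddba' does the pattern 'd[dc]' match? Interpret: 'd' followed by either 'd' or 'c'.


Pattern: d[dc] means 'd' followed by either 'd' or 'c'.
Scanning 'bababddba' position-by-position:
  Pos 0: window 'ba' -> no
  Pos 1: window 'ab' -> no
  Pos 2: window 'ba' -> no
  Pos 3: window 'ab' -> no
  Pos 4: window 'bd' -> no
  Pos 5: window 'dd' -> MATCH
  Pos 6: window 'db' -> no
  Pos 7: window 'ba' -> no
  Pos 8: window 'a' -> no
Total matches: 1

1


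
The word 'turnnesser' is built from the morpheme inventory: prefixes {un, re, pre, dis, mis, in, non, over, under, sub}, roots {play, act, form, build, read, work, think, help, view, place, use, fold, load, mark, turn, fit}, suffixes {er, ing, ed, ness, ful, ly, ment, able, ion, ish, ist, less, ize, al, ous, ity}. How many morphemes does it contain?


Segmenting 'turnnesser' against the inventory:
  'turn' -> root (morpheme 1)
  'ness' -> suffix (morpheme 2)
  'er' -> suffix (morpheme 3)
Total morphemes: 3

3


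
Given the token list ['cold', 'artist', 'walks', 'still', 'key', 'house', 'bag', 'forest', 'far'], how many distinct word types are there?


Listing all tokens and tracking unique types:
  Token 1: 'cold' -> NEW (unique so far: 1)
  Token 2: 'artist' -> NEW (unique so far: 2)
  Token 3: 'walks' -> NEW (unique so far: 3)
  Token 4: 'still' -> NEW (unique so far: 4)
  Token 5: 'key' -> NEW (unique so far: 5)
  Token 6: 'house' -> NEW (unique so far: 6)
  Token 7: 'bag' -> NEW (unique so far: 7)
  Token 8: 'forest' -> NEW (unique so far: 8)
  Token 9: 'far' -> NEW (unique so far: 9)
Unique types: ('artist', 'bag', 'cold', 'far', 'forest', 'house', 'key', 'still', 'walks')
Vocabulary size: 9

9


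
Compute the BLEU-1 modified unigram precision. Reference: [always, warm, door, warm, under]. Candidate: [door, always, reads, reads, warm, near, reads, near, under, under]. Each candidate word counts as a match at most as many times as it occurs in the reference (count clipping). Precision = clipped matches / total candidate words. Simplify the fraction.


Reference word counts: {'always': 1, 'door': 1, 'under': 1, 'warm': 2}
Checking each candidate word (with clipping):
  'door' -> in reference (ref count 1, used 1/1) -> match (matches: 1)
  'always' -> in reference (ref count 1, used 1/1) -> match (matches: 2)
  'reads' -> not in reference -> no match (matches: 2)
  'reads' -> not in reference -> no match (matches: 2)
  'warm' -> in reference (ref count 2, used 1/2) -> match (matches: 3)
  'near' -> not in reference -> no match (matches: 3)
  'reads' -> not in reference -> no match (matches: 3)
  'near' -> not in reference -> no match (matches: 3)
  'under' -> in reference (ref count 1, used 1/1) -> match (matches: 4)
  'under' -> ref count 1 already used up (1/1) -> clipped, no match (matches: 4)
Clipped matches: 4, Candidate length: 10
Precision = 4/10 = 2/5

2/5


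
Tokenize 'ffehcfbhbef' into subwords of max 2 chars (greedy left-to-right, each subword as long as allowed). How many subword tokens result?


'ffehcfbhbef' has 11 characters.
Chunking with max size 2:
  Chunk 1: 'ff' (positions 0-1)
  Chunk 2: 'eh' (positions 2-3)
  Chunk 3: 'cf' (positions 4-5)
  Chunk 4: 'bh' (positions 6-7)
  Chunk 5: 'be' (positions 8-9)
  Chunk 6: 'f' (positions 10-10)
Total chunks: ceil(11 / 2) = 6

6


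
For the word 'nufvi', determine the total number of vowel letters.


Scanning each character of 'nufvi':
  Position 1: 'n' -> consonant (running count: 0)
  Position 2: 'u' -> vowel (running count: 1)
  Position 3: 'f' -> consonant (running count: 1)
  Position 4: 'v' -> consonant (running count: 1)
  Position 5: 'i' -> vowel (running count: 2)
Total vowels: 2

2


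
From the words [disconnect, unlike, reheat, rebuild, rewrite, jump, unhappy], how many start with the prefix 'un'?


Checking each word for prefix 'un':
  'disconnect' -> no (count: 0)
  'unlike' -> YES, starts with 'un' (count: 1)
  'reheat' -> no (count: 1)
  'rebuild' -> no (count: 1)
  'rewrite' -> no (count: 1)
  'jump' -> no (count: 1)
  'unhappy' -> YES, starts with 'un' (count: 2)
Total with prefix 'un': 2

2


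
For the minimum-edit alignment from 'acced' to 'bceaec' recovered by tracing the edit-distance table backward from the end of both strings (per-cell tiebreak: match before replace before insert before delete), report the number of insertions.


Edit distance = 4. Backtracking from cell (5, 6) with preference match > replace > insert > delete,
then listing the resulting alignment 'acced' -> 'bceaec' left to right:
  Step 1: replace a->b
  Step 2: keep 'c'
  Step 3: insert 'e' [insertion #1]
  Step 4: replace c->a
  Step 5: keep 'e'
  Step 6: replace d->c
Total insertions: 1

1


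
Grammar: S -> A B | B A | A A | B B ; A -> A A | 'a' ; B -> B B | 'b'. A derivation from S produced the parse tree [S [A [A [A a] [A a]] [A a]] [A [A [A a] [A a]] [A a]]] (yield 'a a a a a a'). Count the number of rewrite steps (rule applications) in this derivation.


Every bracketed nonterminal node [X ...] in the tree is produced by exactly one rule application.
Reading the tree off as a leftmost derivation:
  Step 1: S  =>  A A   (applied S -> A A)
  Step 2: A A  =>  A A A   (applied A -> A A)
  Step 3: A A A  =>  A A A A   (applied A -> A A)
  Step 4: A A A A  =>  a A A A   (applied A -> a)
  Step 5: a A A A  =>  a a A A   (applied A -> a)
  Step 6: a a A A  =>  a a a A   (applied A -> a)
  Step 7: a a a A  =>  a a a A A   (applied A -> A A)
  Step 8: a a a A A  =>  a a a A A A   (applied A -> A A)
  Step 9: a a a A A A  =>  a a a a A A   (applied A -> a)
  Step 10: a a a a A A  =>  a a a a a A   (applied A -> a)
  Step 11: a a a a a A  =>  a a a a a a   (applied A -> a)
Final yield: a a a a a a
Total rewrite steps: 11

11


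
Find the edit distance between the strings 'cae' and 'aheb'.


Building DP table for s1='cae' (len 3) and s2='aheb' (len 4):
       a  h  e  b
    0  1  2  3  4
  c 1  1  2  3  4
  a 2  1  2  3  4
  e 3  2  2  2  3
Edit distance = dp[3][4] = 3

3


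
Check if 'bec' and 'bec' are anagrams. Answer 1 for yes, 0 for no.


Sort characters of 'bec': 'bce'
Sort characters of 'bec': 'bce'
Sorted forms match -> they ARE anagrams
Result: 1

1


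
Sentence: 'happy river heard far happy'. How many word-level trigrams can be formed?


Word trigrams from [5] words:
  Trigram 1: (happy river heard)
  Trigram 2: (river heard far)
  Trigram 3: (heard far happy)
Total word trigrams: 5 - 2 = 3

3


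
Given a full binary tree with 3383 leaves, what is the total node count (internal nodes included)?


Leaf nodes (terminals): 3383
Internal nodes = n - 1 = 3383 - 1 = 3382
Total = leaves + internal = 3383 + 3382 = 6765

6765


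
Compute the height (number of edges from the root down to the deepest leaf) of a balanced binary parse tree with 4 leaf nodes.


In a balanced binary tree with n leaves the deepest leaf is ceil(log2(n)) edges below the root.
log2(4) = 2.0000
ceil(2.0000) = 2
height (edges) = 2

2


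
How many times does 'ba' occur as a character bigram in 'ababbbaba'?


Scanning 'ababbbaba' for bigram 'ba':
  Position 0: 'ab' -> no
  Position 1: 'ba' -> MATCH
  Position 2: 'ab' -> no
  Position 3: 'bb' -> no
  Position 4: 'bb' -> no
  Position 5: 'ba' -> MATCH
  Position 6: 'ab' -> no
  Position 7: 'ba' -> MATCH
Total matches: 3

3


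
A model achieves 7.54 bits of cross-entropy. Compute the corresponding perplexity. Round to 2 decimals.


Perplexity formula: PP = 2^H
H = 7.54
PP = 2^7.54
Decompose: 2^7.54 = 2^7 * 2^0.54
2^7 = 128, 2^0.54 ~ 1.4539725
PP ~ 128 * 1.4539725 = 186.1084800
Rounded to 2 decimals: 186.11

186.11


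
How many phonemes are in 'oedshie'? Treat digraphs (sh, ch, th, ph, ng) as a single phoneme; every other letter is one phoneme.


Parsing 'oedshie' greedily, digraphs first:
  'o' -> vowel phoneme (phonemes so far: 1)
  'e' -> vowel phoneme (phonemes so far: 2)
  'd' -> consonant phoneme (phonemes so far: 3)
  'sh' -> digraph (1 consonant phoneme) (phonemes so far: 4)
  'i' -> vowel phoneme (phonemes so far: 5)
  'e' -> vowel phoneme (phonemes so far: 6)
Total phonemes: 6

6


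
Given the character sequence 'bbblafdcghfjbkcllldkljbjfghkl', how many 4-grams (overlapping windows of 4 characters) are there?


String 'bbblafdcghfjbkcllldkljbjfghkl' has length L = 29.
Number of overlapping n-grams = L - n + 1
Substituting: 29 - 4 + 1 = 26

26


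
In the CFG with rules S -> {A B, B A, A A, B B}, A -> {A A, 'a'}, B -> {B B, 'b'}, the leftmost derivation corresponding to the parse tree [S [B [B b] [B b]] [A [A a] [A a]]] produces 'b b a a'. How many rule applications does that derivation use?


Every bracketed nonterminal node [X ...] in the tree is produced by exactly one rule application.
Reading the tree off as a leftmost derivation:
  Step 1: S  =>  B A   (applied S -> B A)
  Step 2: B A  =>  B B A   (applied B -> B B)
  Step 3: B B A  =>  b B A   (applied B -> b)
  Step 4: b B A  =>  b b A   (applied B -> b)
  Step 5: b b A  =>  b b A A   (applied A -> A A)
  Step 6: b b A A  =>  b b a A   (applied A -> a)
  Step 7: b b a A  =>  b b a a   (applied A -> a)
Final yield: b b a a
Total rewrite steps: 7

7


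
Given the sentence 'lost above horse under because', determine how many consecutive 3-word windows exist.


Word trigrams from [5] words:
  Trigram 1: (lost above horse)
  Trigram 2: (above horse under)
  Trigram 3: (horse under because)
Total word trigrams: 5 - 2 = 3

3


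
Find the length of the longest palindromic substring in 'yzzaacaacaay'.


Scanning 'yzzaacaacaay' for palindromic substrings.
Substring at positions 3-10: 'aacaacaa'.
Check: reverse('aacaacaa') = 'aacaacaa' -> palindrome confirmed.
Neighbouring characters ('z' / 'y') break symmetry, so it cannot extend further.
No longer palindromic substring exists; longest length = 8

8


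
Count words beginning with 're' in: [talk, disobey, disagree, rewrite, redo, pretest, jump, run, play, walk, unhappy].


Checking each word for prefix 're':
  'talk' -> no (count: 0)
  'disobey' -> no (count: 0)
  'disagree' -> no (count: 0)
  'rewrite' -> YES, starts with 're' (count: 1)
  'redo' -> YES, starts with 're' (count: 2)
  'pretest' -> no (count: 2)
  'jump' -> no (count: 2)
  'run' -> no (count: 2)
  'play' -> no (count: 2)
  'walk' -> no (count: 2)
  'unhappy' -> no (count: 2)
Total with prefix 're': 2

2


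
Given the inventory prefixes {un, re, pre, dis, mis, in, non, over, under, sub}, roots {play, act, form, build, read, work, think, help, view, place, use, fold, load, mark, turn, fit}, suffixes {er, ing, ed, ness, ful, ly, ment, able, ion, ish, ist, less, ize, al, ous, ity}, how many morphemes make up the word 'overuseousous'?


Segmenting 'overuseousous' against the inventory:
  'over' -> prefix (morpheme 1)
  'use' -> root (morpheme 2)
  'ous' -> suffix (morpheme 3)
  'ous' -> suffix (morpheme 4)
Total morphemes: 4

4


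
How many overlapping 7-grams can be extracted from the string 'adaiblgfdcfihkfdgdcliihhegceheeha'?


String 'adaiblgfdcfihkfdgdcliihhegceheeha' has length L = 33.
Number of overlapping n-grams = L - n + 1
Substituting: 33 - 7 + 1 = 27

27


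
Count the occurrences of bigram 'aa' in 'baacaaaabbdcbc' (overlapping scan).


Scanning 'baacaaaabbdcbc' for bigram 'aa':
  Position 0: 'ba' -> no
  Position 1: 'aa' -> MATCH
  Position 2: 'ac' -> no
  Position 3: 'ca' -> no
  Position 4: 'aa' -> MATCH
  Position 5: 'aa' -> MATCH
  Position 6: 'aa' -> MATCH
  Position 7: 'ab' -> no
  Position 8: 'bb' -> no
  Position 9: 'bd' -> no
  Position 10: 'dc' -> no
  Position 11: 'cb' -> no
  Position 12: 'bc' -> no
Total matches: 4

4


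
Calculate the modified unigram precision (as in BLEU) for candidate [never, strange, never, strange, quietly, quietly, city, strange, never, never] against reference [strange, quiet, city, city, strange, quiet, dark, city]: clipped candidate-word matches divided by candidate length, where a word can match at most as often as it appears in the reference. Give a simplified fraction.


Reference word counts: {'city': 3, 'dark': 1, 'quiet': 2, 'strange': 2}
Checking each candidate word (with clipping):
  'never' -> not in reference -> no match (matches: 0)
  'strange' -> in reference (ref count 2, used 1/2) -> match (matches: 1)
  'never' -> not in reference -> no match (matches: 1)
  'strange' -> in reference (ref count 2, used 2/2) -> match (matches: 2)
  'quietly' -> not in reference -> no match (matches: 2)
  'quietly' -> not in reference -> no match (matches: 2)
  'city' -> in reference (ref count 3, used 1/3) -> match (matches: 3)
  'strange' -> ref count 2 already used up (2/2) -> clipped, no match (matches: 3)
  'never' -> not in reference -> no match (matches: 3)
  'never' -> not in reference -> no match (matches: 3)
Clipped matches: 3, Candidate length: 10
Precision = 3/10

3/10


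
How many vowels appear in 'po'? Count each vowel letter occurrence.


Scanning each character of 'po':
  Position 1: 'p' -> consonant (running count: 0)
  Position 2: 'o' -> vowel (running count: 1)
Total vowels: 1

1


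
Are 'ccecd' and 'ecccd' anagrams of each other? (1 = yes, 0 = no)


Sort characters of 'ccecd': 'cccde'
Sort characters of 'ecccd': 'cccde'
Sorted forms match -> they ARE anagrams
Result: 1

1


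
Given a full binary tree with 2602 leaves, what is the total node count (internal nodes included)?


Leaf nodes (terminals): 2602
Internal nodes = n - 1 = 2602 - 1 = 2601
Total = leaves + internal = 2602 + 2601 = 5203

5203


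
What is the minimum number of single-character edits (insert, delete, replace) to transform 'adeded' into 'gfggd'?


Building DP table for s1='adeded' (len 6) and s2='gfggd' (len 5):
       g  f  g  g  d
    0  1  2  3  4  5
  a 1  1  2  3  4  5
  d 2  2  2  3  4  4
  e 3  3  3  3  4  5
  d 4  4  4  4  4  4
  e 5  5  5  5  5  5
  d 6  6  6  6  6  5
Edit distance = dp[6][5] = 5

5


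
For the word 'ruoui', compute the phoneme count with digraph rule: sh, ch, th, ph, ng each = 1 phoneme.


Parsing 'ruoui' greedily, digraphs first:
  'r' -> consonant phoneme (phonemes so far: 1)
  'u' -> vowel phoneme (phonemes so far: 2)
  'o' -> vowel phoneme (phonemes so far: 3)
  'u' -> vowel phoneme (phonemes so far: 4)
  'i' -> vowel phoneme (phonemes so far: 5)
Total phonemes: 5

5


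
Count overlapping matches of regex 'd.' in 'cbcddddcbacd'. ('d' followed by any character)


Pattern: d. means 'd' followed by any character.
Scanning 'cbcddddcbacd' position-by-position:
  Pos 0: window 'cb' -> no
  Pos 1: window 'bc' -> no
  Pos 2: window 'cd' -> no
  Pos 3: window 'dd' -> MATCH
  Pos 4: window 'dd' -> MATCH
  Pos 5: window 'dd' -> MATCH
  Pos 6: window 'dc' -> MATCH
  Pos 7: window 'cb' -> no
  Pos 8: window 'ba' -> no
  Pos 9: window 'ac' -> no
  Pos 10: window 'cd' -> no
  Pos 11: window 'd' -> no
Total matches: 4

4


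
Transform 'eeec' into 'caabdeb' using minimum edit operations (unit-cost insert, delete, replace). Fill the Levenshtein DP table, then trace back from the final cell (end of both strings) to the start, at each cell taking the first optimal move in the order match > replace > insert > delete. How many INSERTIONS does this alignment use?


Edit distance = 6. Backtracking from cell (4, 7) with preference match > replace > insert > delete,
then listing the resulting alignment 'eeec' -> 'caabdeb' left to right:
  Step 1: insert 'c' [insertion #1]
  Step 2: insert 'a' [insertion #2]
  Step 3: insert 'a' [insertion #3]
  Step 4: replace e->b
  Step 5: replace e->d
  Step 6: keep 'e'
  Step 7: replace c->b
Total insertions: 3

3


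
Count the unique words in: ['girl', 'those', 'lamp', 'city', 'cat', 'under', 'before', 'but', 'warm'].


Listing all tokens and tracking unique types:
  Token 1: 'girl' -> NEW (unique so far: 1)
  Token 2: 'those' -> NEW (unique so far: 2)
  Token 3: 'lamp' -> NEW (unique so far: 3)
  Token 4: 'city' -> NEW (unique so far: 4)
  Token 5: 'cat' -> NEW (unique so far: 5)
  Token 6: 'under' -> NEW (unique so far: 6)
  Token 7: 'before' -> NEW (unique so far: 7)
  Token 8: 'but' -> NEW (unique so far: 8)
  Token 9: 'warm' -> NEW (unique so far: 9)
Unique types: ('before', 'but', 'cat', 'city', 'girl', 'lamp', 'those', 'under', 'warm')
Vocabulary size: 9

9


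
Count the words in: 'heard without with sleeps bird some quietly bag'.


Counting words by splitting on spaces:
  Word 1: 'heard'
  Word 2: 'without'
  Word 3: 'with'
  Word 4: 'sleeps'
  Word 5: 'bird'
  Word 6: 'some'
  Word 7: 'quietly'
  Word 8: 'bag'
Total words: 8

8


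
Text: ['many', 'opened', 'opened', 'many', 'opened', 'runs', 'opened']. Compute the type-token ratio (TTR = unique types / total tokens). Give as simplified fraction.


Tokens: 7
Unique types: ('many', 'opened', 'runs') = 3
TTR = 3/7
Already in lowest terms.

3/7


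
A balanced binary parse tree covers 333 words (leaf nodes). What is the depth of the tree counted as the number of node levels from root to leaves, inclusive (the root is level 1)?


In a balanced binary tree with n leaves the deepest leaf is ceil(log2(n)) edges below the root,
so counting node levels inclusive of root and leaves gives ceil(log2(n)) + 1 levels.
log2(333) = 8.3794
ceil(8.3794) = 9
levels = 9 + 1 = 10

10


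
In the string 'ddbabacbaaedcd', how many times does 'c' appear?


Scanning 'ddbabacbaaedcd' for 'c':
  Position 6: 'c' -> MATCH (count: 1)
  Position 12: 'c' -> MATCH (count: 2)
Total occurrences of 'c': 2

2


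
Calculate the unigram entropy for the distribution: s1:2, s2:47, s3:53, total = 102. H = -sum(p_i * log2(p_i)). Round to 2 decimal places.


Computing entropy H = -sum(p_i * log2(p_i)):
  s1: p = 2/102 = 0.0196, -p*log2(p) = 0.1112
  s2: p = 47/102 = 0.4608, -p*log2(p) = 0.5151
  s3: p = 53/102 = 0.5196, -p*log2(p) = 0.4908
H = sum of terms = 1.1171
Rounded to 2 decimals: 1.12

1.12


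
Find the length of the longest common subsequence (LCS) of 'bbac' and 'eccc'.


DP table for LCS of 'bbac' and 'eccc':
       e  c  c  c
    0  0  0  0  0
  b 0  0  0  0  0
  b 0  0  0  0  0
  a 0  0  0  0  0
  c 0  0  1  1  1
LCS: 'c'
LCS length = 1

1


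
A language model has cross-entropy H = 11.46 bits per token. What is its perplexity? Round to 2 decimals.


Perplexity formula: PP = 2^H
H = 11.46
PP = 2^11.46
Decompose: 2^11.46 = 2^11 * 2^0.46
2^11 = 2048, 2^0.46 ~ 1.3755418
PP ~ 2048 * 1.3755418 = 2817.1096064
Rounded to 2 decimals: 2817.11

2817.11


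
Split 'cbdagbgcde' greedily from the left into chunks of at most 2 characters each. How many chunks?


'cbdagbgcde' has 10 characters.
Chunking with max size 2:
  Chunk 1: 'cb' (positions 0-1)
  Chunk 2: 'da' (positions 2-3)
  Chunk 3: 'gb' (positions 4-5)
  Chunk 4: 'gc' (positions 6-7)
  Chunk 5: 'de' (positions 8-9)
Total chunks: ceil(10 / 2) = 5

5


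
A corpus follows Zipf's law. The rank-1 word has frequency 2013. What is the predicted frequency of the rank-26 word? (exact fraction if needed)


Zipf's law: freq(rank) = f1 / rank
f1 = 2013, rank = 26
freq = 2013 / 26
GCD(2013, 26) = 1
Simplified: 2013/26

2013/26


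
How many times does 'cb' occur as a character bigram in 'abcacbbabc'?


Scanning 'abcacbbabc' for bigram 'cb':
  Position 0: 'ab' -> no
  Position 1: 'bc' -> no
  Position 2: 'ca' -> no
  Position 3: 'ac' -> no
  Position 4: 'cb' -> MATCH
  Position 5: 'bb' -> no
  Position 6: 'ba' -> no
  Position 7: 'ab' -> no
  Position 8: 'bc' -> no
Total matches: 1

1


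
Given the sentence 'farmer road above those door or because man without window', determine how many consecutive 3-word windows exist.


Word trigrams from [10] words:
  Trigram 1: (farmer road above)
  Trigram 2: (road above those)
  Trigram 3: (above those door)
  Trigram 4: (those door or)
  Trigram 5: (door or because)
  Trigram 6: (or because man)
  Trigram 7: (because man without)
  Trigram 8: (man without window)
Total word trigrams: 10 - 2 = 8

8


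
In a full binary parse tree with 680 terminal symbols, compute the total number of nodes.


Leaf nodes (terminals): 680
Internal nodes = n - 1 = 680 - 1 = 679
Total = leaves + internal = 680 + 679 = 1359

1359


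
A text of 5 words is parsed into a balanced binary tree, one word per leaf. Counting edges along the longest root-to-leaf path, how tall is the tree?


In a balanced binary tree with n leaves the deepest leaf is ceil(log2(n)) edges below the root.
log2(5) = 2.3219
ceil(2.3219) = 3
height (edges) = 3

3


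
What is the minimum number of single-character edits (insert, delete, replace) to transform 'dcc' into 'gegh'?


Building DP table for s1='dcc' (len 3) and s2='gegh' (len 4):
       g  e  g  h
    0  1  2  3  4
  d 1  1  2  3  4
  c 2  2  2  3  4
  c 3  3  3  3  4
Edit distance = dp[3][4] = 4

4


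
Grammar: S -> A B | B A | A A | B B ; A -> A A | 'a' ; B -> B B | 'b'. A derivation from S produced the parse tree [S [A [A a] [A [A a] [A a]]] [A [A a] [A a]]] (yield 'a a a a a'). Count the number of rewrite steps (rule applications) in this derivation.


Every bracketed nonterminal node [X ...] in the tree is produced by exactly one rule application.
Reading the tree off as a leftmost derivation:
  Step 1: S  =>  A A   (applied S -> A A)
  Step 2: A A  =>  A A A   (applied A -> A A)
  Step 3: A A A  =>  a A A   (applied A -> a)
  Step 4: a A A  =>  a A A A   (applied A -> A A)
  Step 5: a A A A  =>  a a A A   (applied A -> a)
  Step 6: a a A A  =>  a a a A   (applied A -> a)
  Step 7: a a a A  =>  a a a A A   (applied A -> A A)
  Step 8: a a a A A  =>  a a a a A   (applied A -> a)
  Step 9: a a a a A  =>  a a a a a   (applied A -> a)
Final yield: a a a a a
Total rewrite steps: 9

9


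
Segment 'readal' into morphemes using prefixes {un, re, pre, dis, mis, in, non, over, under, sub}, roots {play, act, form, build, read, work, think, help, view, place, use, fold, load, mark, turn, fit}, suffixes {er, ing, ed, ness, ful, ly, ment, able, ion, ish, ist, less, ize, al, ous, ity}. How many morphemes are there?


Segmenting 'readal' against the inventory:
  'read' -> root (morpheme 1)
  'al' -> suffix (morpheme 2)
Total morphemes: 2

2


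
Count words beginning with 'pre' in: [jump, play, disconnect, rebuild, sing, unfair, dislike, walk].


Checking each word for prefix 'pre':
  'jump' -> no (count: 0)
  'play' -> no (count: 0)
  'disconnect' -> no (count: 0)
  'rebuild' -> no (count: 0)
  'sing' -> no (count: 0)
  'unfair' -> no (count: 0)
  'dislike' -> no (count: 0)
  'walk' -> no (count: 0)
Total with prefix 'pre': 0

0


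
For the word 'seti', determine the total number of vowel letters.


Scanning each character of 'seti':
  Position 1: 's' -> consonant (running count: 0)
  Position 2: 'e' -> vowel (running count: 1)
  Position 3: 't' -> consonant (running count: 1)
  Position 4: 'i' -> vowel (running count: 2)
Total vowels: 2

2


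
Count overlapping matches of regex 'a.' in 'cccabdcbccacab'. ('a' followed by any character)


Pattern: a. means 'a' followed by any character.
Scanning 'cccabdcbccacab' position-by-position:
  Pos 0: window 'cc' -> no
  Pos 1: window 'cc' -> no
  Pos 2: window 'ca' -> no
  Pos 3: window 'ab' -> MATCH
  Pos 4: window 'bd' -> no
  Pos 5: window 'dc' -> no
  Pos 6: window 'cb' -> no
  Pos 7: window 'bc' -> no
  Pos 8: window 'cc' -> no
  Pos 9: window 'ca' -> no
  Pos 10: window 'ac' -> MATCH
  Pos 11: window 'ca' -> no
  Pos 12: window 'ab' -> MATCH
  Pos 13: window 'b' -> no
Total matches: 3

3


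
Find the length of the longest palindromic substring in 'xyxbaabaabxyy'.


Scanning 'xyxbaabaabxyy' for palindromic substrings.
Substring at positions 1-11: 'yxbaabaabxy'.
Check: reverse('yxbaabaabxy') = 'yxbaabaabxy' -> palindrome confirmed.
Neighbouring characters ('x' / 'y') break symmetry, so it cannot extend further.
No longer palindromic substring exists; longest length = 11

11


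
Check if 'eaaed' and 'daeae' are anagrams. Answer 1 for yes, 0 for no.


Sort characters of 'eaaed': 'aadee'
Sort characters of 'daeae': 'aadee'
Sorted forms match -> they ARE anagrams
Result: 1

1


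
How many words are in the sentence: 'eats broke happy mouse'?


Counting words by splitting on spaces:
  Word 1: 'eats'
  Word 2: 'broke'
  Word 3: 'happy'
  Word 4: 'mouse'
Total words: 4

4


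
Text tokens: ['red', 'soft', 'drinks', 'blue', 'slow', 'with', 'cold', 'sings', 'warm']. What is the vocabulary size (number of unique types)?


Listing all tokens and tracking unique types:
  Token 1: 'red' -> NEW (unique so far: 1)
  Token 2: 'soft' -> NEW (unique so far: 2)
  Token 3: 'drinks' -> NEW (unique so far: 3)
  Token 4: 'blue' -> NEW (unique so far: 4)
  Token 5: 'slow' -> NEW (unique so far: 5)
  Token 6: 'with' -> NEW (unique so far: 6)
  Token 7: 'cold' -> NEW (unique so far: 7)
  Token 8: 'sings' -> NEW (unique so far: 8)
  Token 9: 'warm' -> NEW (unique so far: 9)
Unique types: ('blue', 'cold', 'drinks', 'red', 'sings', 'slow', 'soft', 'warm', 'with')
Vocabulary size: 9

9


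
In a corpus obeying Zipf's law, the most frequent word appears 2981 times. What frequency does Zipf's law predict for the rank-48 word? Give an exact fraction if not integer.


Zipf's law: freq(rank) = f1 / rank
f1 = 2981, rank = 48
freq = 2981 / 48
GCD(2981, 48) = 1
Simplified: 2981/48

2981/48


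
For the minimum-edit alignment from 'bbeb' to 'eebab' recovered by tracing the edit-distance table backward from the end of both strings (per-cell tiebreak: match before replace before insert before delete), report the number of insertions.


Edit distance = 3. Backtracking from cell (4, 5) with preference match > replace > insert > delete,
then listing the resulting alignment 'bbeb' -> 'eebab' left to right:
  Step 1: insert 'e' [insertion #1]
  Step 2: replace b->e
  Step 3: keep 'b'
  Step 4: replace e->a
  Step 5: keep 'b'
Total insertions: 1

1


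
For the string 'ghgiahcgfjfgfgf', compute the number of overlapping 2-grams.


String 'ghgiahcgfjfgfgf' has length L = 15.
Number of overlapping n-grams = L - n + 1
Substituting: 15 - 2 + 1 = 14

14


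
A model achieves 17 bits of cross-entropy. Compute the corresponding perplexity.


Perplexity formula: PP = 2^H
H = 17
PP = 2^17
PP = 2^17 = 131072

131072


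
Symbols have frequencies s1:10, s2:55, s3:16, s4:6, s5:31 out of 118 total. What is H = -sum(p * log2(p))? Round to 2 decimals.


Computing entropy H = -sum(p_i * log2(p_i)):
  s1: p = 10/118 = 0.0847, -p*log2(p) = 0.3018
  s2: p = 55/118 = 0.4661, -p*log2(p) = 0.5133
  s3: p = 16/118 = 0.1356, -p*log2(p) = 0.3909
  s4: p = 6/118 = 0.0508, -p*log2(p) = 0.2185
  s5: p = 31/118 = 0.2627, -p*log2(p) = 0.5066
H = sum of terms = 1.9311
Rounded to 2 decimals: 1.93

1.93


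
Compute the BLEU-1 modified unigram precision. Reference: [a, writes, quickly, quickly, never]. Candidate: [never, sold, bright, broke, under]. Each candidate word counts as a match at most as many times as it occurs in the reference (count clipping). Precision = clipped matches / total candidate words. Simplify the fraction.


Reference word counts: {'a': 1, 'never': 1, 'quickly': 2, 'writes': 1}
Checking each candidate word (with clipping):
  'never' -> in reference (ref count 1, used 1/1) -> match (matches: 1)
  'sold' -> not in reference -> no match (matches: 1)
  'bright' -> not in reference -> no match (matches: 1)
  'broke' -> not in reference -> no match (matches: 1)
  'under' -> not in reference -> no match (matches: 1)
Clipped matches: 1, Candidate length: 5
Precision = 1/5

1/5


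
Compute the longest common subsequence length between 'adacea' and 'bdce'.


DP table for LCS of 'adacea' and 'bdce':
       b  d  c  e
    0  0  0  0  0
  a 0  0  0  0  0
  d 0  0  1  1  1
  a 0  0  1  1  1
  c 0  0  1  2  2
  e 0  0  1  2  3
  a 0  0  1  2  3
LCS: 'dce'
LCS length = 3

3


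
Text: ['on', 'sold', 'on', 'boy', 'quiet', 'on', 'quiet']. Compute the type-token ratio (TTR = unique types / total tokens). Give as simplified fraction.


Tokens: 7
Unique types: ('boy', 'on', 'quiet', 'sold') = 4
TTR = 4/7
Already in lowest terms.

4/7


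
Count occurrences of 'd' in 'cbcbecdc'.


Scanning 'cbcbecdc' for 'd':
  Position 6: 'd' -> MATCH (count: 1)
Total occurrences of 'd': 1

1


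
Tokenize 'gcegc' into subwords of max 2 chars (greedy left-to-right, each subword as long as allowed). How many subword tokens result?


'gcegc' has 5 characters.
Chunking with max size 2:
  Chunk 1: 'gc' (positions 0-1)
  Chunk 2: 'eg' (positions 2-3)
  Chunk 3: 'c' (positions 4-4)
Total chunks: ceil(5 / 2) = 3

3


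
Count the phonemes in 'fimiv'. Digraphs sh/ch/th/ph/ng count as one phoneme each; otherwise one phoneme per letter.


Parsing 'fimiv' greedily, digraphs first:
  'f' -> consonant phoneme (phonemes so far: 1)
  'i' -> vowel phoneme (phonemes so far: 2)
  'm' -> consonant phoneme (phonemes so far: 3)
  'i' -> vowel phoneme (phonemes so far: 4)
  'v' -> consonant phoneme (phonemes so far: 5)
Total phonemes: 5

5
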